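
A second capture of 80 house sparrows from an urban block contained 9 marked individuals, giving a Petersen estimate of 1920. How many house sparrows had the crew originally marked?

M = 216

From N = M·C/R: M = N·R / C = 1920·9 / 80 = 17280 / 80 = 216.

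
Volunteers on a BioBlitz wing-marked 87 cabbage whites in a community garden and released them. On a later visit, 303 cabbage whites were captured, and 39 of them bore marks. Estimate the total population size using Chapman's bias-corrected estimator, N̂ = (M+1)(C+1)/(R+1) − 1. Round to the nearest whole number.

N̂ = (87+1)(303+1)/(39+1) − 1 = 88·304/40 − 1
= 26752/40 − 1 ≈ 668.8 − 1 ≈ 667.8 → 668

N ≈ 668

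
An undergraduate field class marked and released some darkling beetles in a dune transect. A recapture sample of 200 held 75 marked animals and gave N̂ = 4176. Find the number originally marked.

From N = M·C/R: M = N·R / C = 4176·75 / 200 = 313200 / 200 = 1566.

M = 1566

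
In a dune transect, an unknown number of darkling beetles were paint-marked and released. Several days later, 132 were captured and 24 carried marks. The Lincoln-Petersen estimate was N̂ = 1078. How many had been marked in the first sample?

From N = M·C/R: M = N·R / C = 1078·24 / 132 = 25872 / 132 = 196.

M = 196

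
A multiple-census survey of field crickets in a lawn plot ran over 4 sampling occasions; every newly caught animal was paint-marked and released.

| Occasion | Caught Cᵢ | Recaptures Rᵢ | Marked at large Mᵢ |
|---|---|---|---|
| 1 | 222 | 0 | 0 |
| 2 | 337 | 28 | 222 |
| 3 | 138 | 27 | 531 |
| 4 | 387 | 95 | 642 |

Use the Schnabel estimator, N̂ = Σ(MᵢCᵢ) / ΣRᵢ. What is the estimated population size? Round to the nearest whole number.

N ≈ 2644

Σ MᵢCᵢ = 0·222 + 222·337 + 531·138 + 642·387 = 0 + 74814 + 73278 + 248454 = 396546
Σ Rᵢ = 0 + 28 + 27 + 95 = 150
N̂ = 396546 / 150 ≈ 2643.6 → 2644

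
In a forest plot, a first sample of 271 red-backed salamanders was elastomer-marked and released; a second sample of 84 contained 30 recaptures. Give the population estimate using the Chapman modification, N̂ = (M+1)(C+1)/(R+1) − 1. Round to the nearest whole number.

N̂ = (271+1)(84+1)/(30+1) − 1 = 272·85/31 − 1
= 23120/31 − 1 ≈ 745.8 − 1 ≈ 744.8 → 745

N ≈ 745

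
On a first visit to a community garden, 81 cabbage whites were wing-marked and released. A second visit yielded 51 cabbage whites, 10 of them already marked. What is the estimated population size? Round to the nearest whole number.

N ≈ 413

N = (81 × 51) / 10 = 4131 / 10 ≈ 413.1 → 413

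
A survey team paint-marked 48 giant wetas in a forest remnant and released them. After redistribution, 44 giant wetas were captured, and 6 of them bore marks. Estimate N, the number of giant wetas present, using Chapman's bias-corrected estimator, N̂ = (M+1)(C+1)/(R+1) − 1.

N = 314

N̂ = (48+1)(44+1)/(6+1) − 1 = 49·45/7 − 1
= 2205/7 − 1 = 315 − 1 = 314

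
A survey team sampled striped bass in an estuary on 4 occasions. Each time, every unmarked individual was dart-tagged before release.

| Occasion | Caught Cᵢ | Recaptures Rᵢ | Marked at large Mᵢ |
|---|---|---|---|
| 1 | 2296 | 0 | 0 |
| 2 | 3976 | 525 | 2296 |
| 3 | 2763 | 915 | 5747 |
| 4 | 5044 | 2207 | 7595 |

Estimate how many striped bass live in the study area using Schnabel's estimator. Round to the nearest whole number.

Σ MᵢCᵢ = 0·2296 + 2296·3976 + 5747·2763 + 7595·5044 = 0 + 9128896 + 15878961 + 38309180 = 63317037
Σ Rᵢ = 0 + 525 + 915 + 2207 = 3647
N̂ = 63317037 / 3647 ≈ 17361.4 → 17361

N ≈ 17,361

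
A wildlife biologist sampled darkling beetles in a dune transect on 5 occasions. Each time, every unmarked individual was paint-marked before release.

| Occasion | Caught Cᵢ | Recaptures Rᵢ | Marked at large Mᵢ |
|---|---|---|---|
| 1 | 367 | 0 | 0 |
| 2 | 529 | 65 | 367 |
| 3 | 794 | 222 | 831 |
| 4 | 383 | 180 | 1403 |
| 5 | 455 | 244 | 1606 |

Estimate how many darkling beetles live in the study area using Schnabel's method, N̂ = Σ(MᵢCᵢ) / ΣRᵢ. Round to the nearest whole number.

Σ MᵢCᵢ = 0·367 + 367·529 + 831·794 + 1403·383 + 1606·455 = 0 + 194143 + 659814 + 537349 + 730730 = 2122036
Σ Rᵢ = 0 + 65 + 222 + 180 + 244 = 711
N̂ = 2122036 / 711 ≈ 2984.6 → 2985

N ≈ 2985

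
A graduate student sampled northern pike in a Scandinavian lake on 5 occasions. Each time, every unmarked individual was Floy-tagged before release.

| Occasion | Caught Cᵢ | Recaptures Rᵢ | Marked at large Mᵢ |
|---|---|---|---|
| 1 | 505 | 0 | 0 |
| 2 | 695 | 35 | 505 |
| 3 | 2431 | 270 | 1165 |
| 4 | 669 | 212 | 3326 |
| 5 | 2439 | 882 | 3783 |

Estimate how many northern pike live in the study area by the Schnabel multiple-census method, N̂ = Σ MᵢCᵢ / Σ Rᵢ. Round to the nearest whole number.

N ≈ 10,461

Σ MᵢCᵢ = 0·505 + 505·695 + 1165·2431 + 3326·669 + 3783·2439 = 0 + 350975 + 2832115 + 2225094 + 9226737 = 14634921
Σ Rᵢ = 0 + 35 + 270 + 212 + 882 = 1399
N̂ = 14634921 / 1399 ≈ 10461.0 → 10461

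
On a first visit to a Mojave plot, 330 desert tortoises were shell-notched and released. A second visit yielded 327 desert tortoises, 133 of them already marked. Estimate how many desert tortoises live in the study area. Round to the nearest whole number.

N ≈ 811

Lincoln-Petersen assumes M/N = R/C, so N = M·C / R.
N = (330 × 327) / 133 = 107910 / 133 ≈ 811.4 → 811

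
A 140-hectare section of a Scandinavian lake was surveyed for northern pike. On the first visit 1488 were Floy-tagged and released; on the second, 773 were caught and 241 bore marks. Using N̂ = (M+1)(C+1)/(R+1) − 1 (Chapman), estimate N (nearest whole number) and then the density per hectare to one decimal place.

N̂ = 1489·774/242 − 1 = 1152486/242 − 1 ≈ 4761.3 → 4761
Density = N̂ / area = 4761 / 140 ≈ 34.01 → 34.0 per hectare

density ≈ 34.0 northern pike per hectare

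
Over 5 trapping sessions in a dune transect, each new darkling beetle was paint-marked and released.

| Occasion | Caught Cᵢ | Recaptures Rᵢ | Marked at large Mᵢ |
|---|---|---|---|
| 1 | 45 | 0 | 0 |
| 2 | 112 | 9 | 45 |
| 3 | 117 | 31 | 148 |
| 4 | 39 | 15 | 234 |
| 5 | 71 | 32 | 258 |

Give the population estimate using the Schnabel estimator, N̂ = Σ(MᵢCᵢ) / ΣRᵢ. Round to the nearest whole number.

N ≈ 572

Σ MᵢCᵢ = 0·45 + 45·112 + 148·117 + 234·39 + 258·71 = 0 + 5040 + 17316 + 9126 + 18318 = 49800
Σ Rᵢ = 0 + 9 + 31 + 15 + 32 = 87
N̂ = 49800 / 87 ≈ 572.4 → 572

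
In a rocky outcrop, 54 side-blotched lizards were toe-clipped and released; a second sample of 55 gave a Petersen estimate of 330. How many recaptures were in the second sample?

R = 9

From N = M·C/R: R = M·C / N = 54·55 / 330 = 2970 / 330 = 9.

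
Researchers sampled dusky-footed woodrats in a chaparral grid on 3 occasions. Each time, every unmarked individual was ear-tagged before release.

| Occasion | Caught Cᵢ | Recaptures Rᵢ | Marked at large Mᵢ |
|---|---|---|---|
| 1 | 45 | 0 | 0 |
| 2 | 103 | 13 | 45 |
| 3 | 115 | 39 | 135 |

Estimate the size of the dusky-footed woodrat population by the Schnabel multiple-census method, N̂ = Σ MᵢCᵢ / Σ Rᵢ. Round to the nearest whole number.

Σ MᵢCᵢ = 0·45 + 45·103 + 135·115 = 0 + 4635 + 15525 = 20160
Σ Rᵢ = 0 + 13 + 39 = 52
N̂ = 20160 / 52 ≈ 387.7 → 388

N ≈ 388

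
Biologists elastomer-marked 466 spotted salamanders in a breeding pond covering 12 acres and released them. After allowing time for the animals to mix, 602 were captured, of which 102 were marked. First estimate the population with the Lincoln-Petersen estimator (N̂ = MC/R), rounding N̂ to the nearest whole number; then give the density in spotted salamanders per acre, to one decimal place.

N̂ = 466·602/102 = 280532/102 ≈ 2750.3 → 2750
Density = N̂ / area = 2750 / 12 ≈ 229.17 → 229.2 per acre

density ≈ 229.2 spotted salamanders per acre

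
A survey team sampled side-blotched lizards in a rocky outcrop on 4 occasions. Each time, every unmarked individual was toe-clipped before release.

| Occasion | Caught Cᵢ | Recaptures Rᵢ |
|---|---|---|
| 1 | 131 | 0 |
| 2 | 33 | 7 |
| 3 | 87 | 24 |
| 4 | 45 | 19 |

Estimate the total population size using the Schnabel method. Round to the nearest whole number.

Marked at large before each occasion: Mᵢ = Σⱼ<ᵢ (Cⱼ − Rⱼ) → M1=0, M2=131, M3=157, M4=220
Σ MᵢCᵢ = 0·131 + 131·33 + 157·87 + 220·45 = 0 + 4323 + 13659 + 9900 = 27882
Σ Rᵢ = 0 + 7 + 24 + 19 = 50
N̂ = 27882 / 50 ≈ 557.6 → 558

N ≈ 558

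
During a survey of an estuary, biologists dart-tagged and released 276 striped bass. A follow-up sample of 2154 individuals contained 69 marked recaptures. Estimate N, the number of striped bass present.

N = 8616

N = (276 × 2154) / 69 = 594504 / 69 = 8616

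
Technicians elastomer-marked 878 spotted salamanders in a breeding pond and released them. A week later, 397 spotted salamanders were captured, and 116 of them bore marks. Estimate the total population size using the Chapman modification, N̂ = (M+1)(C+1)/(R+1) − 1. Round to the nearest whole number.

N ≈ 2989

N̂ = (878+1)(397+1)/(116+1) − 1 = 879·398/117 − 1
= 349842/117 − 1 ≈ 2990.1 − 1 ≈ 2989.1 → 2989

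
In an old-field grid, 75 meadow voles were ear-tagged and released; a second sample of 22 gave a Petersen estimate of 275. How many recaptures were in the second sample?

R = 6

From N = M·C/R: R = M·C / N = 75·22 / 275 = 1650 / 275 = 6.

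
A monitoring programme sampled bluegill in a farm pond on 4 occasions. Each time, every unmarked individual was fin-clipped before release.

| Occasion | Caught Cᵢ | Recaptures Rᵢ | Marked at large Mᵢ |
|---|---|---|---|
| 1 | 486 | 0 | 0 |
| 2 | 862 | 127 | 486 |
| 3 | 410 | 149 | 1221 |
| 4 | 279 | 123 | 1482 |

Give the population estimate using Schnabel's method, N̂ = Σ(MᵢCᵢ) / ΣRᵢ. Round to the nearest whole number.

N ≈ 3341

Σ MᵢCᵢ = 0·486 + 486·862 + 1221·410 + 1482·279 = 0 + 418932 + 500610 + 413478 = 1333020
Σ Rᵢ = 0 + 127 + 149 + 123 = 399
N̂ = 1333020 / 399 ≈ 3340.9 → 3341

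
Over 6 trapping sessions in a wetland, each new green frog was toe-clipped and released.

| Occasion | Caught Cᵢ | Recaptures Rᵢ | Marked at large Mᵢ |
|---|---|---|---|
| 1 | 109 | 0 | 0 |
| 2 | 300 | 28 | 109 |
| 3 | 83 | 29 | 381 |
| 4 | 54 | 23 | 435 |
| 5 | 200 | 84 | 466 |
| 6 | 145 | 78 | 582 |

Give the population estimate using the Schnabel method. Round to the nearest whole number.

Σ MᵢCᵢ = 0·109 + 109·300 + 381·83 + 435·54 + 466·200 + 582·145 = 0 + 32700 + 31623 + 23490 + 93200 + 84390 = 265403
Σ Rᵢ = 0 + 28 + 29 + 23 + 84 + 78 = 242
N̂ = 265403 / 242 ≈ 1096.7 → 1097

N ≈ 1097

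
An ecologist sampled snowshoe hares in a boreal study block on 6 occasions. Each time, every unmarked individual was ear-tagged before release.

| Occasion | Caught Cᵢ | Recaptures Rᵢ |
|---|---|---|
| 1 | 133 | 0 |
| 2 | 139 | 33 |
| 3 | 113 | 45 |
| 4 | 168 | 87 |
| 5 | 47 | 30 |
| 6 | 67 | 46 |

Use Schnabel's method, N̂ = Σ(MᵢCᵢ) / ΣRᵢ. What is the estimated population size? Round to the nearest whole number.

Marked at large before each occasion: Mᵢ = Σⱼ<ᵢ (Cⱼ − Rⱼ) → M1=0, M2=133, M3=239, M4=307, M5=388, M6=405
Σ MᵢCᵢ = 0·133 + 133·139 + 239·113 + 307·168 + 388·47 + 405·67 = 0 + 18487 + 27007 + 51576 + 18236 + 27135 = 142441
Σ Rᵢ = 0 + 33 + 45 + 87 + 30 + 46 = 241
N̂ = 142441 / 241 ≈ 591.0 → 591

N ≈ 591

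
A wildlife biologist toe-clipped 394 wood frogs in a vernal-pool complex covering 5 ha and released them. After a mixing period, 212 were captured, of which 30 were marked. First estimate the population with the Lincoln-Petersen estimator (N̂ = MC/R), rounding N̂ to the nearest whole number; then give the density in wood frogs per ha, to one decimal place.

density ≈ 556.8 wood frogs per ha

N̂ = 394·212/30 = 83528/30 ≈ 2784.3 → 2784
Density = N̂ / area = 2784 / 5 ≈ 556.80 → 556.8 per ha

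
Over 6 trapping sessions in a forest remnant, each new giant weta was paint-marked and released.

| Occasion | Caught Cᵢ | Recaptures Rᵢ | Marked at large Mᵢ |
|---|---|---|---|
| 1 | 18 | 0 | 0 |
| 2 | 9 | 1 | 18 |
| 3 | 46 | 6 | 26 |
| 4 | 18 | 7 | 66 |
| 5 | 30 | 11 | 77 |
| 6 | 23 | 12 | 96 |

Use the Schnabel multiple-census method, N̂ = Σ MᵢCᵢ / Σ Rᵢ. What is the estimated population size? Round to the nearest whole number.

N ≈ 191

Σ MᵢCᵢ = 0·18 + 18·9 + 26·46 + 66·18 + 77·30 + 96·23 = 0 + 162 + 1196 + 1188 + 2310 + 2208 = 7064
Σ Rᵢ = 0 + 1 + 6 + 7 + 11 + 12 = 37
N̂ = 7064 / 37 ≈ 190.9 → 191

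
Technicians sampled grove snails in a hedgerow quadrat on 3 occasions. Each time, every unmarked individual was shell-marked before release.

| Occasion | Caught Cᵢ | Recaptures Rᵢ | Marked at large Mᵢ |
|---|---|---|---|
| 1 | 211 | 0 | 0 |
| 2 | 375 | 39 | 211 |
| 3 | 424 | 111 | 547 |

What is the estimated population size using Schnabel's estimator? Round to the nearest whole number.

N ≈ 2074

Σ MᵢCᵢ = 0·211 + 211·375 + 547·424 = 0 + 79125 + 231928 = 311053
Σ Rᵢ = 0 + 39 + 111 = 150
N̂ = 311053 / 150 ≈ 2073.7 → 2074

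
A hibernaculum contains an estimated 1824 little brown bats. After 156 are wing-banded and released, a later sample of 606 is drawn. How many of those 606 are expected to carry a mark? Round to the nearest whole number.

The marked fraction of the population is 156/1824, so in a sample of 606 expect C·(M/N) marked.
E[R] = 156 × 606 / 1824 = 94536 / 1824 ≈ 51.8 → 52

expected recaptures ≈ 52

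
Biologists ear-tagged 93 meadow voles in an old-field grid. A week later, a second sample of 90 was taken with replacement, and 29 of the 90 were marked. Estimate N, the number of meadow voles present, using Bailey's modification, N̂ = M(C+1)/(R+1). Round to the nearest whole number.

N̂ = 93·(90+1)/(29+1) = 93·91/30 = 8463/30 ≈ 282.1 → 282

N ≈ 282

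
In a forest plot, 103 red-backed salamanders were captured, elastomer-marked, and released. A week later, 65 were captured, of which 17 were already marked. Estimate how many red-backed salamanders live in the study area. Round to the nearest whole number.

N ≈ 394

The marked fraction in the recapture sample should equal the marked fraction in the population: 17/65 = 103/N.
N = (103 × 65) / 17 = 6695 / 17 ≈ 393.8 → 394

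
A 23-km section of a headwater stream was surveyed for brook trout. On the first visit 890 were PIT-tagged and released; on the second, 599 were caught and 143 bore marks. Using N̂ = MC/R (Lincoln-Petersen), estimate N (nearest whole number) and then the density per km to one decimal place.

density ≈ 162.1 brook trout per km

N̂ = 890·599/143 = 533110/143 ≈ 3728.0 → 3728
Density = N̂ / area = 3728 / 23 ≈ 162.09 → 162.1 per km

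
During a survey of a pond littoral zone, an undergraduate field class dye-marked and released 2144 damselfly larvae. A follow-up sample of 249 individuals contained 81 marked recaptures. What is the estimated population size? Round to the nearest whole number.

N ≈ 6591

The marked fraction in the recapture sample should equal the marked fraction in the population: 81/249 = 2144/N.
N = (2144 × 249) / 81 = 533856 / 81 ≈ 6590.8 → 6591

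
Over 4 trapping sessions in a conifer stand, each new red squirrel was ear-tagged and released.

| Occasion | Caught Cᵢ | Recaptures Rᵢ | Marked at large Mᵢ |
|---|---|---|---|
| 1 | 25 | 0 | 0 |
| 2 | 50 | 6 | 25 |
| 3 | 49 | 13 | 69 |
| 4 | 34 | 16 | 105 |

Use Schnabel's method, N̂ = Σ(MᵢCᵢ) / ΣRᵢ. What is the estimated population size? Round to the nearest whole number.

Σ MᵢCᵢ = 0·25 + 25·50 + 69·49 + 105·34 = 0 + 1250 + 3381 + 3570 = 8201
Σ Rᵢ = 0 + 6 + 13 + 16 = 35
N̂ = 8201 / 35 ≈ 234.3 → 234

N ≈ 234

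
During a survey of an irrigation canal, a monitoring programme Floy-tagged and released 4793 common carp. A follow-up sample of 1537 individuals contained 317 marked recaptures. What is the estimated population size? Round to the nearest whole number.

Lincoln-Petersen assumes M/N = R/C, so N = M·C / R.
N = (4793 × 1537) / 317 = 7366841 / 317 ≈ 23239.2 → 23239

N ≈ 23,239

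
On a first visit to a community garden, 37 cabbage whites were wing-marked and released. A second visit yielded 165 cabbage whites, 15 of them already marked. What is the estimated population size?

Lincoln-Petersen assumes M/N = R/C, so N = M·C / R.
N = (37 × 165) / 15 = 6105 / 15 = 407

N = 407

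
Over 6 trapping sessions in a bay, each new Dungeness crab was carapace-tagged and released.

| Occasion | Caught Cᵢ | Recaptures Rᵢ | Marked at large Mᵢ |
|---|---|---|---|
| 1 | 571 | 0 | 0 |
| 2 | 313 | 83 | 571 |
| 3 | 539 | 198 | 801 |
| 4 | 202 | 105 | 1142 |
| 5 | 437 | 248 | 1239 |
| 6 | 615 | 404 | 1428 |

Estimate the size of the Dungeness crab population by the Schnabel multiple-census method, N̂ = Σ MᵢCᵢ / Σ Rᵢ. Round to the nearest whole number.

Σ MᵢCᵢ = 0·571 + 571·313 + 801·539 + 1142·202 + 1239·437 + 1428·615 = 0 + 178723 + 431739 + 230684 + 541443 + 878220 = 2260809
Σ Rᵢ = 0 + 83 + 198 + 105 + 248 + 404 = 1038
N̂ = 2260809 / 1038 ≈ 2178.0 → 2178

N ≈ 2178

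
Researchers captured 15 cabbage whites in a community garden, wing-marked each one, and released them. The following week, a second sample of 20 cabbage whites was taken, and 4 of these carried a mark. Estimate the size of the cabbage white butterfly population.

The marked fraction in the recapture sample should equal the marked fraction in the population: 4/20 = 15/N.
N = (15 × 20) / 4 = 300 / 4 = 75

N = 75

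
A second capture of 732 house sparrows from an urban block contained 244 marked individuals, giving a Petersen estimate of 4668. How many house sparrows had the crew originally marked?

M = 1556

From N = M·C/R: M = N·R / C = 4668·244 / 732 = 1138992 / 732 = 1556.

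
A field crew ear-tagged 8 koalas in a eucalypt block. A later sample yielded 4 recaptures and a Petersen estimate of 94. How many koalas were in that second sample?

From N = M·C/R: C = N·R / M = 94·4 / 8 = 376 / 8 = 47.

C = 47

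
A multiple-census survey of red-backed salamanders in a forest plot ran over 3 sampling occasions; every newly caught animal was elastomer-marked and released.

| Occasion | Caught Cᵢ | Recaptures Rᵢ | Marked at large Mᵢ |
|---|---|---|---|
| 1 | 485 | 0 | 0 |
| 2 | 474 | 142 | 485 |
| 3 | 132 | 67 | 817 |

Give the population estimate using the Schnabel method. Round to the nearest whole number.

Σ MᵢCᵢ = 0·485 + 485·474 + 817·132 = 0 + 229890 + 107844 = 337734
Σ Rᵢ = 0 + 142 + 67 = 209
N̂ = 337734 / 209 ≈ 1616.0 → 1616

N ≈ 1616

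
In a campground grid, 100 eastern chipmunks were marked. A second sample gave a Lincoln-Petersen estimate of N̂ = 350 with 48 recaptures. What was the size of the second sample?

C = 168

From N = M·C/R: C = N·R / M = 350·48 / 100 = 16800 / 100 = 168.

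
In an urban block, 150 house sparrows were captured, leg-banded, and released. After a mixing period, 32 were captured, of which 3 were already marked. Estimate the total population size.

N = 1600

The marked fraction in the recapture sample should equal the marked fraction in the population: 3/32 = 150/N.
N = (150 × 32) / 3 = 4800 / 3 = 1600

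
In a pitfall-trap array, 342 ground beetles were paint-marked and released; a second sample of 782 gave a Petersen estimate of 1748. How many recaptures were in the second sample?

R = 153

From N = M·C/R: R = M·C / N = 342·782 / 1748 = 267444 / 1748 = 153.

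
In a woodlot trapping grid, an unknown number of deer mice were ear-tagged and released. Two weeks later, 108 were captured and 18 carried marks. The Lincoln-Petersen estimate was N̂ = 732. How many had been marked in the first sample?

M = 122

From N = M·C/R: M = N·R / C = 732·18 / 108 = 13176 / 108 = 122.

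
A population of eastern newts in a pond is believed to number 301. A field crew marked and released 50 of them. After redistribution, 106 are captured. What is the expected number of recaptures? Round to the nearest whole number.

expected recaptures ≈ 18

The marked fraction of the population is 50/301, so in a sample of 106 expect C·(M/N) marked.
E[R] = 50 × 106 / 301 = 5300 / 301 ≈ 17.6 → 18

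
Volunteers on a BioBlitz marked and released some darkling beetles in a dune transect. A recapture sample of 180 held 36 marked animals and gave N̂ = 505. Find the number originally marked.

From N = M·C/R: M = N·R / C = 505·36 / 180 = 18180 / 180 = 101.

M = 101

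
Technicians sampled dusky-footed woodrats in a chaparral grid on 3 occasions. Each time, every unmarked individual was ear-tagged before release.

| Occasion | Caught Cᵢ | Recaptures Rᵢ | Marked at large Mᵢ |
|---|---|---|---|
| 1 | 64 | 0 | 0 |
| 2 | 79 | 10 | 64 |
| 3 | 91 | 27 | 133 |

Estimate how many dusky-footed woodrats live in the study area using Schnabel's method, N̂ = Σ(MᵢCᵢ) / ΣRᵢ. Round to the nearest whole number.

Σ MᵢCᵢ = 0·64 + 64·79 + 133·91 = 0 + 5056 + 12103 = 17159
Σ Rᵢ = 0 + 10 + 27 = 37
N̂ = 17159 / 37 ≈ 463.8 → 464

N ≈ 464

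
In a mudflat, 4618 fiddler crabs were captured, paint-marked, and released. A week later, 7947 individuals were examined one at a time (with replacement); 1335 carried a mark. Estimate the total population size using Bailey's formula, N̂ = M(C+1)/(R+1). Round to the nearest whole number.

N̂ = 4618·(7947+1)/(1335+1) = 4618·7948/1336 = 36703864/1336 ≈ 27473.0 → 27473

N ≈ 27,473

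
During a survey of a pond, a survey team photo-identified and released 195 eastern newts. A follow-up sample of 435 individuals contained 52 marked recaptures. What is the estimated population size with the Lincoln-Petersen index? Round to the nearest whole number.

N ≈ 1631

If marked individuals mix randomly, R/C ≈ M/N, giving N ≈ M·C/R.
N = (195 × 435) / 52 = 84825 / 52 ≈ 1631.2 → 1631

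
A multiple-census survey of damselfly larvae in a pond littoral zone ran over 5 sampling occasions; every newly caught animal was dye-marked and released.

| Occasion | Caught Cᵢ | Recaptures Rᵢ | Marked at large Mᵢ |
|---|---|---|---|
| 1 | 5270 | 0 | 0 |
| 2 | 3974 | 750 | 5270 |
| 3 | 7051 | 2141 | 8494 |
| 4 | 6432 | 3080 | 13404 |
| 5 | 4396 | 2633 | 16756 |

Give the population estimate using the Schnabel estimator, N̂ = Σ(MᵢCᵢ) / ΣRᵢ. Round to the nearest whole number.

N ≈ 27,976

Σ MᵢCᵢ = 0·5270 + 5270·3974 + 8494·7051 + 13404·6432 + 16756·4396 = 0 + 20942980 + 59891194 + 86214528 + 73659376 = 240708078
Σ Rᵢ = 0 + 750 + 2141 + 3080 + 2633 = 8604
N̂ = 240708078 / 8604 ≈ 27976.3 → 27976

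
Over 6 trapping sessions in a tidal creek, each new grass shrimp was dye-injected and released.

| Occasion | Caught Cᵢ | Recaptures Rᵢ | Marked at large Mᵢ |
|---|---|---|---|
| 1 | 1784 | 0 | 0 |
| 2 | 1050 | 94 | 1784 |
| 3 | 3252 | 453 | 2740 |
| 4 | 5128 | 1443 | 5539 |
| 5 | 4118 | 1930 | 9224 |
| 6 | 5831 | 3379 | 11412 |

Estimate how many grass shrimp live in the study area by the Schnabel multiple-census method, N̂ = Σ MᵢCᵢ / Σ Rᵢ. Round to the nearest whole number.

Σ MᵢCᵢ = 0·1784 + 1784·1050 + 2740·3252 + 5539·5128 + 9224·4118 + 11412·5831 = 0 + 1873200 + 8910480 + 28403992 + 37984432 + 66543372 = 143715476
Σ Rᵢ = 0 + 94 + 453 + 1443 + 1930 + 3379 = 7299
N̂ = 143715476 / 7299 ≈ 19689.7 → 19690

N ≈ 19,690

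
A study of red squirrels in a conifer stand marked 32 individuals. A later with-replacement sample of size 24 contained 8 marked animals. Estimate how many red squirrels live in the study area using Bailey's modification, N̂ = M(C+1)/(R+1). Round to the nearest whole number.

N ≈ 89

N̂ = 32·(24+1)/(8+1) = 32·25/9 = 800/9 ≈ 88.9 → 89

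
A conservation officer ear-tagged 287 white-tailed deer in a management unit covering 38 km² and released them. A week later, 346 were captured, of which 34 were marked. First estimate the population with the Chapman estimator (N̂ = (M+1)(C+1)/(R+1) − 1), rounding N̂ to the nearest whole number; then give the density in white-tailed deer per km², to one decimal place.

N̂ = 288·347/35 − 1 = 99936/35 − 1 ≈ 2854.3 → 2854
Density = N̂ / area = 2854 / 38 ≈ 75.11 → 75.1 per km²

density ≈ 75.1 white-tailed deer per km²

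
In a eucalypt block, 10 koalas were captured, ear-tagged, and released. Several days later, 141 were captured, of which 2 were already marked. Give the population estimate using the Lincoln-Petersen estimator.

N = 705

Lincoln-Petersen assumes M/N = R/C, so N = M·C / R.
N = (10 × 141) / 2 = 1410 / 2 = 705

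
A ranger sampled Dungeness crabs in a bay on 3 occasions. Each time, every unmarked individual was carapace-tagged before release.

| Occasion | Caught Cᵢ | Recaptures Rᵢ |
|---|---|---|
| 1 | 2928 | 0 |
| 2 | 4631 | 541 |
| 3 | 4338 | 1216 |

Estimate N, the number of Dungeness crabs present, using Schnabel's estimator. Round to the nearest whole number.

Marked at large before each occasion: Mᵢ = Σⱼ<ᵢ (Cⱼ − Rⱼ) → M1=0, M2=2928, M3=7018
Σ MᵢCᵢ = 0·2928 + 2928·4631 + 7018·4338 = 0 + 13559568 + 30444084 = 44003652
Σ Rᵢ = 0 + 541 + 1216 = 1757
N̂ = 44003652 / 1757 ≈ 25044.8 → 25045

N ≈ 25,045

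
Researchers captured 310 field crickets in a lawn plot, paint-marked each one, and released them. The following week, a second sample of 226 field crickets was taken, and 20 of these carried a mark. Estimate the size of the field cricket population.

N = 3503

N = (310 × 226) / 20 = 70060 / 20 = 3503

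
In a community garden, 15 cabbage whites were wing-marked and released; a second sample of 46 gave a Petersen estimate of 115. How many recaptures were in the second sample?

R = 6

From N = M·C/R: R = M·C / N = 15·46 / 115 = 690 / 115 = 6.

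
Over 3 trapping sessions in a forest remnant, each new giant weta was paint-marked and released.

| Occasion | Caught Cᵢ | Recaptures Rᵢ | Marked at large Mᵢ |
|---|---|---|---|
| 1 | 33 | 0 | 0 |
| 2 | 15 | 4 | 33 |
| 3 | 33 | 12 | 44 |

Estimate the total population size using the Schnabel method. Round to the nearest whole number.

Σ MᵢCᵢ = 0·33 + 33·15 + 44·33 = 0 + 495 + 1452 = 1947
Σ Rᵢ = 0 + 4 + 12 = 16
N̂ = 1947 / 16 ≈ 121.7 → 122

N ≈ 122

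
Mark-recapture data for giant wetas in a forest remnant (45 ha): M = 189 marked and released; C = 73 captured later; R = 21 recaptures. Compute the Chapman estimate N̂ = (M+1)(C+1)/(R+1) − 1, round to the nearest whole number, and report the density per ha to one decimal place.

N̂ = 190·74/22 − 1 = 14060/22 − 1 ≈ 638.1 → 638
Density = N̂ / area = 638 / 45 ≈ 14.18 → 14.2 per ha

density ≈ 14.2 giant wetas per ha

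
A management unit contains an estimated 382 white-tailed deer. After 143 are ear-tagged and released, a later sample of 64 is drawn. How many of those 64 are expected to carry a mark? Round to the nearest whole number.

expected recaptures ≈ 24

Expected recaptures E[R] = M·C / N.
E[R] = 143 × 64 / 382 = 9152 / 382 ≈ 24.0 → 24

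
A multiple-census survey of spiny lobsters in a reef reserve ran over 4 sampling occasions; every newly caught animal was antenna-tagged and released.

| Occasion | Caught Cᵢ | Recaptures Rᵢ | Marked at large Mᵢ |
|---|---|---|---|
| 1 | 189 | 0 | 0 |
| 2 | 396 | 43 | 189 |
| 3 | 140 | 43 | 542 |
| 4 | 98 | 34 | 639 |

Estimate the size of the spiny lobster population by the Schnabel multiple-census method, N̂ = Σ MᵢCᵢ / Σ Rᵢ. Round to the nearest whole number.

Σ MᵢCᵢ = 0·189 + 189·396 + 542·140 + 639·98 = 0 + 74844 + 75880 + 62622 = 213346
Σ Rᵢ = 0 + 43 + 43 + 34 = 120
N̂ = 213346 / 120 ≈ 1777.9 → 1778

N ≈ 1778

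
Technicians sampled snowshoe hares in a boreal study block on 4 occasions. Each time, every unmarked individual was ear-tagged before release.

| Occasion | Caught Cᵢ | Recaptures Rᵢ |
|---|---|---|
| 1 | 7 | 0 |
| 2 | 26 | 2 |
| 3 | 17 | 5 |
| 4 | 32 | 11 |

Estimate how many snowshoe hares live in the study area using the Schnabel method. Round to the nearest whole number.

Marked at large before each occasion: Mᵢ = Σⱼ<ᵢ (Cⱼ − Rⱼ) → M1=0, M2=7, M3=31, M4=43
Σ MᵢCᵢ = 0·7 + 7·26 + 31·17 + 43·32 = 0 + 182 + 527 + 1376 = 2085
Σ Rᵢ = 0 + 2 + 5 + 11 = 18
N̂ = 2085 / 18 ≈ 115.8 → 116

N ≈ 116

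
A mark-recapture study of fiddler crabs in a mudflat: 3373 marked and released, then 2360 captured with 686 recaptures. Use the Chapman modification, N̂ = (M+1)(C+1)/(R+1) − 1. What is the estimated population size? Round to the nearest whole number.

N ≈ 11,594

N̂ = (3373+1)(2360+1)/(686+1) − 1 = 3374·2361/687 − 1
= 7966014/687 − 1 ≈ 11595.4 − 1 ≈ 11594.4 → 11594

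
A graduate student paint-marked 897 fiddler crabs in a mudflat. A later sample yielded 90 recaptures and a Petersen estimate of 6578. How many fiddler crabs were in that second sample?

C = 660

From N = M·C/R: C = N·R / M = 6578·90 / 897 = 592020 / 897 = 660.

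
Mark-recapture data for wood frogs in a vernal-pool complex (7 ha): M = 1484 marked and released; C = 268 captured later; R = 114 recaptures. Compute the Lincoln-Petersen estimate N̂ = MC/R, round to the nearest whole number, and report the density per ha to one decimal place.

N̂ = 1484·268/114 = 397712/114 ≈ 3488.7 → 3489
Density = N̂ / area = 3489 / 7 ≈ 498.43 → 498.4 per ha

density ≈ 498.4 wood frogs per ha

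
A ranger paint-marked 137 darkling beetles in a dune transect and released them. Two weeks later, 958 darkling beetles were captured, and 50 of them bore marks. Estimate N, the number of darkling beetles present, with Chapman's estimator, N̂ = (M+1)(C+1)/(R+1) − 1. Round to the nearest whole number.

N ≈ 2594

N̂ = (137+1)(958+1)/(50+1) − 1 = 138·959/51 − 1
= 132342/51 − 1 ≈ 2594.9 − 1 ≈ 2593.9 → 2594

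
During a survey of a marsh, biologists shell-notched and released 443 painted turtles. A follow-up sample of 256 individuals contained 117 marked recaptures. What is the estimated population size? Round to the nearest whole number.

N ≈ 969

N = (443 × 256) / 117 = 113408 / 117 ≈ 969.3 → 969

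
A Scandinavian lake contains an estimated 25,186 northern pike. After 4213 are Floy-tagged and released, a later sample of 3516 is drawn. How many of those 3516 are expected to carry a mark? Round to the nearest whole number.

Expected recaptures E[R] = M·C / N.
E[R] = 4213 × 3516 / 25186 = 14812908 / 25186 ≈ 588.1 → 588

expected recaptures ≈ 588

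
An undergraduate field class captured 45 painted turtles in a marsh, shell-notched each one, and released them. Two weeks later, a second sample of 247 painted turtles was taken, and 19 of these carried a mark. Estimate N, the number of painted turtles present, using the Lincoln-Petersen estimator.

N = (45 × 247) / 19 = 11115 / 19 = 585

N = 585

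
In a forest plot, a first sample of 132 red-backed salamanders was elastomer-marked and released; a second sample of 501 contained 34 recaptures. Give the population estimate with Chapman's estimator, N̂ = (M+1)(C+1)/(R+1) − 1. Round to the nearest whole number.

N̂ = (132+1)(501+1)/(34+1) − 1 = 133·502/35 − 1
= 66766/35 − 1 ≈ 1907.6 − 1 ≈ 1906.6 → 1907

N ≈ 1907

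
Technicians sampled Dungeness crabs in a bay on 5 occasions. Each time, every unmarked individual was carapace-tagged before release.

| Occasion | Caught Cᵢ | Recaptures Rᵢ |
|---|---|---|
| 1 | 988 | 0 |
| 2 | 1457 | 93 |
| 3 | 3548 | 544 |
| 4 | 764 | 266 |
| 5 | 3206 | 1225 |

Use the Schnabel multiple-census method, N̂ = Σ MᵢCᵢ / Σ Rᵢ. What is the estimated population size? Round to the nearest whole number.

Marked at large before each occasion: Mᵢ = Σⱼ<ᵢ (Cⱼ − Rⱼ) → M1=0, M2=988, M3=2352, M4=5356, M5=5854
Σ MᵢCᵢ = 0·988 + 988·1457 + 2352·3548 + 5356·764 + 5854·3206 = 0 + 1439516 + 8344896 + 4091984 + 18767924 = 32644320
Σ Rᵢ = 0 + 93 + 544 + 266 + 1225 = 2128
N̂ = 32644320 / 2128 ≈ 15340.4 → 15340

N ≈ 15,340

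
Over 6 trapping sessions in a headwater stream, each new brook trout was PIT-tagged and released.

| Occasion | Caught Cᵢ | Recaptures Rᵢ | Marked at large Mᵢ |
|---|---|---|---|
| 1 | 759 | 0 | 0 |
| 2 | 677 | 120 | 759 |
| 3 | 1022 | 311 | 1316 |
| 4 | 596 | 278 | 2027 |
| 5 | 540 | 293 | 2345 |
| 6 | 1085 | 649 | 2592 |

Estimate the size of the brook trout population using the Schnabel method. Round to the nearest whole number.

N ≈ 4328

Σ MᵢCᵢ = 0·759 + 759·677 + 1316·1022 + 2027·596 + 2345·540 + 2592·1085 = 0 + 513843 + 1344952 + 1208092 + 1266300 + 2812320 = 7145507
Σ Rᵢ = 0 + 120 + 311 + 278 + 293 + 649 = 1651
N̂ = 7145507 / 1651 ≈ 4328.0 → 4328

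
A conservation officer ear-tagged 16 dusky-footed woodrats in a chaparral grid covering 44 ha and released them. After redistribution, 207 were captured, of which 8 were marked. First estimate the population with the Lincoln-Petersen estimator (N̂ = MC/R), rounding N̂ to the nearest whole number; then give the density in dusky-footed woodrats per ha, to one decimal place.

N̂ = 16·207/8 = 3312/8 = 414
Density = N̂ / area = 414 / 44 ≈ 9.41 → 9.4 per ha

density ≈ 9.4 dusky-footed woodrats per ha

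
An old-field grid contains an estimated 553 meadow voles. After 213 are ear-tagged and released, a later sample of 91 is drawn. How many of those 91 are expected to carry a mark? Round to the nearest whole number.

expected recaptures ≈ 35

Expected recaptures E[R] = M·C / N.
E[R] = 213 × 91 / 553 = 19383 / 553 ≈ 35.1 → 35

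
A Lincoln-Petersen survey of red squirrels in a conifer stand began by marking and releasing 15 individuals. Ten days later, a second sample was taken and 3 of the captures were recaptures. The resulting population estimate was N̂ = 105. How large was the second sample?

C = 21

From N = M·C/R: C = N·R / M = 105·3 / 15 = 315 / 15 = 21.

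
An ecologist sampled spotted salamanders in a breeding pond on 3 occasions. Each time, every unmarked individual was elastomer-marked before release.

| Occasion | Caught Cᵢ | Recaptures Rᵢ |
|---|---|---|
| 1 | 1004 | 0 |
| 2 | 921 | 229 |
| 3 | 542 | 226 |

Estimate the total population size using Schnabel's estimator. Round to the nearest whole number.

Marked at large before each occasion: Mᵢ = Σⱼ<ᵢ (Cⱼ − Rⱼ) → M1=0, M2=1004, M3=1696
Σ MᵢCᵢ = 0·1004 + 1004·921 + 1696·542 = 0 + 924684 + 919232 = 1843916
Σ Rᵢ = 0 + 229 + 226 = 455
N̂ = 1843916 / 455 ≈ 4052.6 → 4053

N ≈ 4053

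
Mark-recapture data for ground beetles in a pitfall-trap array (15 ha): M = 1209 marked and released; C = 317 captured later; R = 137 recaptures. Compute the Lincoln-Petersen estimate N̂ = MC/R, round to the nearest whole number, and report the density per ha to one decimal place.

density ≈ 186.5 ground beetles per ha

N̂ = 1209·317/137 = 383253/137 ≈ 2797.47 → 2797
Density = N̂ / area = 2797 / 15 ≈ 186.47 → 186.5 per ha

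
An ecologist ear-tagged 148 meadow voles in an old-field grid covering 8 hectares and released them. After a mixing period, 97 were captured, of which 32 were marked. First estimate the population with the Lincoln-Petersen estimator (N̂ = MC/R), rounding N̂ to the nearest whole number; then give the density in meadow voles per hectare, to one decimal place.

density ≈ 56.1 meadow voles per hectare

N̂ = 148·97/32 = 14356/32 ≈ 448.6 → 449
Density = N̂ / area = 449 / 8 ≈ 56.12 → 56.1 per hectare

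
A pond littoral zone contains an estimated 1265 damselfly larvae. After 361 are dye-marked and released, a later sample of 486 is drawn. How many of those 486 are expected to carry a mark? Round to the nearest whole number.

expected recaptures ≈ 139

Expected recaptures E[R] = M·C / N.
E[R] = 361 × 486 / 1265 = 175446 / 1265 ≈ 138.7 → 139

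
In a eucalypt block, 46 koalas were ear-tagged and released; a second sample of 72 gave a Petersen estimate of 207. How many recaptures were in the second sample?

R = 16

From N = M·C/R: R = M·C / N = 46·72 / 207 = 3312 / 207 = 16.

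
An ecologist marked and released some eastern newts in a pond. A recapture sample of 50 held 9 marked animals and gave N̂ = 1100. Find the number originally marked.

M = 198

From N = M·C/R: M = N·R / C = 1100·9 / 50 = 9900 / 50 = 198.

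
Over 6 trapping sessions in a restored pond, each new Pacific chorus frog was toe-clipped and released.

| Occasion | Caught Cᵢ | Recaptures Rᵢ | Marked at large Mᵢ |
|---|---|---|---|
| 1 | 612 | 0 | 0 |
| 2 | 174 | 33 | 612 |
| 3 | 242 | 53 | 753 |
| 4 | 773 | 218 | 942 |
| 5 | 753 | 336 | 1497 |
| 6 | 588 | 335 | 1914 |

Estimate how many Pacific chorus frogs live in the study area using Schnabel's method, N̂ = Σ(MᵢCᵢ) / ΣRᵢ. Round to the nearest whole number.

N ≈ 3353

Σ MᵢCᵢ = 0·612 + 612·174 + 753·242 + 942·773 + 1497·753 + 1914·588 = 0 + 106488 + 182226 + 728166 + 1127241 + 1125432 = 3269553
Σ Rᵢ = 0 + 33 + 53 + 218 + 336 + 335 = 975
N̂ = 3269553 / 975 ≈ 3353.4 → 3353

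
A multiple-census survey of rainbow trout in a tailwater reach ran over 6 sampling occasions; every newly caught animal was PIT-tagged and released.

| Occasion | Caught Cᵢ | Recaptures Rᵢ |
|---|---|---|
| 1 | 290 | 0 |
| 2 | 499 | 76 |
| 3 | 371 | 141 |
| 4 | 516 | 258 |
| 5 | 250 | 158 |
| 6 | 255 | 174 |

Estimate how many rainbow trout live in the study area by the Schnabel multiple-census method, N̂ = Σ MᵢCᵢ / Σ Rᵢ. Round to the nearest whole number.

Marked at large before each occasion: Mᵢ = Σⱼ<ᵢ (Cⱼ − Rⱼ) → M1=0, M2=290, M3=713, M4=943, M5=1201, M6=1293
Σ MᵢCᵢ = 0·290 + 290·499 + 713·371 + 943·516 + 1201·250 + 1293·255 = 0 + 144710 + 264523 + 486588 + 300250 + 329715 = 1525786
Σ Rᵢ = 0 + 76 + 141 + 258 + 158 + 174 = 807
N̂ = 1525786 / 807 ≈ 1890.7 → 1891

N ≈ 1891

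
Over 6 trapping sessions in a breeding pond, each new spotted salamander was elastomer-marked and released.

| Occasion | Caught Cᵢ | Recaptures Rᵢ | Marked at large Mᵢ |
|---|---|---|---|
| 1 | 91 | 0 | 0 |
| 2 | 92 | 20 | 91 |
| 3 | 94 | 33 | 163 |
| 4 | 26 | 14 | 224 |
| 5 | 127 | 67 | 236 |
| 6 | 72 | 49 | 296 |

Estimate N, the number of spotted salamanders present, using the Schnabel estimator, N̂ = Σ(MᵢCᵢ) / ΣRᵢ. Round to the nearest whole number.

N ≈ 442

Σ MᵢCᵢ = 0·91 + 91·92 + 163·94 + 224·26 + 236·127 + 296·72 = 0 + 8372 + 15322 + 5824 + 29972 + 21312 = 80802
Σ Rᵢ = 0 + 20 + 33 + 14 + 67 + 49 = 183
N̂ = 80802 / 183 ≈ 441.5 → 442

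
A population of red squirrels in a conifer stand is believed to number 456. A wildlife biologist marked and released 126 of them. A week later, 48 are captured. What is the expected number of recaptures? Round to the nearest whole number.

The marked fraction of the population is 126/456, so in a sample of 48 expect C·(M/N) marked.
E[R] = 126 × 48 / 456 = 6048 / 456 ≈ 13.3 → 13

expected recaptures ≈ 13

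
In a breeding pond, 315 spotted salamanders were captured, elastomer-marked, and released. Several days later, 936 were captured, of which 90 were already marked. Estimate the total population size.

N = 3276

N = (315 × 936) / 90 = 294840 / 90 = 3276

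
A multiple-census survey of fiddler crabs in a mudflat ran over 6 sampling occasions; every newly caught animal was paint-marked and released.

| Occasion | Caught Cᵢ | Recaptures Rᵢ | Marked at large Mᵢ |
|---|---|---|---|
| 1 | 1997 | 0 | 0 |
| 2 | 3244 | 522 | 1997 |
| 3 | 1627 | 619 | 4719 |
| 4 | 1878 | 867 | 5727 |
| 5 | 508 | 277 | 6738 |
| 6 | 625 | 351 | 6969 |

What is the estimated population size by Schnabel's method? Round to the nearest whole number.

N ≈ 12,401

Σ MᵢCᵢ = 0·1997 + 1997·3244 + 4719·1627 + 5727·1878 + 6738·508 + 6969·625 = 0 + 6478268 + 7677813 + 10755306 + 3422904 + 4355625 = 32689916
Σ Rᵢ = 0 + 522 + 619 + 867 + 277 + 351 = 2636
N̂ = 32689916 / 2636 ≈ 12401.3 → 12401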